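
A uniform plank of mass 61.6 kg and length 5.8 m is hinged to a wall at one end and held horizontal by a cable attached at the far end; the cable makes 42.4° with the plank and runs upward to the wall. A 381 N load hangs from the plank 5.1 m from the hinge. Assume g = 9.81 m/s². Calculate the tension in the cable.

Take torques about the hinge: T sin 42.4° · 5.8 = 61.6×9.81×2.9 + 381×5.1 = 3695.6 N·m.
So T = 3695.6 / (0.6743 × 5.8) = 944.93 N.

T ≈ 945 N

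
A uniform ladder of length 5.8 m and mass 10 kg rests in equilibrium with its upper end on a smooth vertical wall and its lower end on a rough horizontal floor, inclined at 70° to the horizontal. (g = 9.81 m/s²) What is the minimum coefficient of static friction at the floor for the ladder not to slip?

ΣF_y = 0: N_floor = 10×9.81 = 98.1 N.
Torques about the foot: N_wall · 5.8 sin 70° = 10×9.81×2.9 cos 70° → N_wall = 17.853 N.
ΣF_x = 0: f_floor = N_wall = 17.853 N.
μ_min = f_floor / N_floor = 17.853 / 98.1 = 0.182.

μ_min ≈ 0.182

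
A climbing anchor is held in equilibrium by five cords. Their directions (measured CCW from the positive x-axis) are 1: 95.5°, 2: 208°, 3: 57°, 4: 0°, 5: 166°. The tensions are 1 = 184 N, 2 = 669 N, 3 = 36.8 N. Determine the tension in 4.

T_4 ≈ 990 N

Resolve: ΣF_x = 184 cos 95.5° + 669 cos 208° + 36.8 cos 57° + T_4 cos 0° + T_5 cos 166° = 0.
        ΣF_y = 184 sin 95.5° + 669 sin 208° + 36.8 sin 57° + T_4 sin 0° + T_5 sin 166° = 0.
The known terms sum to (-588.3, -100.1) N, so 1.0000 T_4 − 0.9703 T_5 = 588.3 and 0.0000 T_4 + 0.2419 T_5 = 100.1.
Solving simultaneously: T_4 = 989.6 N, T_5 = 413.6 N.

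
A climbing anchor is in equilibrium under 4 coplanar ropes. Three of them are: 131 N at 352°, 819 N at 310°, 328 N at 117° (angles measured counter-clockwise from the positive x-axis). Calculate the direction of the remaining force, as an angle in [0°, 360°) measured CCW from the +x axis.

Sum the known components: ΣF_x = 507.3 N, ΣF_y = -353.4 N.
For equilibrium the remaining force must supply (−ΣF_x, −ΣF_y) = (-507.3, 353.4) N.
Magnitude = √((-507.3)² + (353.4)²) = 618.2 N; direction = atan2(353.4, -507.3) = 145.1°.

θ ≈ 145°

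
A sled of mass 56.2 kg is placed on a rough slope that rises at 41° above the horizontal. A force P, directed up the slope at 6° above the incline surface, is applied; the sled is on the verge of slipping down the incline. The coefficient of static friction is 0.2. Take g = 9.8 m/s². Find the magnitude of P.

On the verge of sliding down the incline, friction equals μN and acts up the slope.
Perpendicular: N + P sin 6° = W cos 41° = 415.7 N.
Along incline: P cos 6° + μN = W sin 41° with W sin 41° = 361.3 N.
Solving the pair for P and N: P = 285.7 N, N = 385.8 N (and f = μN = 77.16 N).

P ≈ 286 N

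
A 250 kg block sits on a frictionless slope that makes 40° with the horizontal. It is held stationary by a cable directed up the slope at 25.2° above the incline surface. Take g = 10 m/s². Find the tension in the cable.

T ≈ 1780 N

Take axes along and perpendicular to the incline. Weight components: W sin 40° = 1607 N down-slope, W cos 40° = 1915 N into the surface.
Along incline: T cos 25.2° = W sin 40° → T = 1776 N.
Perpendicular: N = W cos 40° − T sin 25.2° = 1159 N.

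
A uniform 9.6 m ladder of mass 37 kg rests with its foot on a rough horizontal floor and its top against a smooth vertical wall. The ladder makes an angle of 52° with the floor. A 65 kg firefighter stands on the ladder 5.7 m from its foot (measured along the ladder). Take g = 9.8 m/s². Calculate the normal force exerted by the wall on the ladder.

Torques about the foot: N_wall · 9.6 sin 52° = 37×9.8×4.8 cos 52° + 65×9.8×5.7 cos 52° → N_wall = 437.14 N.

N_wall ≈ 437 N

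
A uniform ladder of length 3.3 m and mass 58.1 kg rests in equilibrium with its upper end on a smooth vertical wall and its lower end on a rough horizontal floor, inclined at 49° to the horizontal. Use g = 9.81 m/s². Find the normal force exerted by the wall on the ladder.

N_wall ≈ 248 N

Torques about the foot: N_wall · 3.3 sin 49° = 58.1×9.81×1.65 cos 49° → N_wall = 247.73 N.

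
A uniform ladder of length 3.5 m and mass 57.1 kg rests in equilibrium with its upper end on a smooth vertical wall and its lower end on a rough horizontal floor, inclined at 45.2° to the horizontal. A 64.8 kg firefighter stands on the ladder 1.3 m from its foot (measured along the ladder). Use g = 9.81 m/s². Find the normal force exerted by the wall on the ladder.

N_wall ≈ 513 N

Torques about the foot: N_wall · 3.5 sin 45.2° = 57.1×9.81×1.75 cos 45.2° + 64.8×9.81×1.3 cos 45.2° → N_wall = 512.6 N.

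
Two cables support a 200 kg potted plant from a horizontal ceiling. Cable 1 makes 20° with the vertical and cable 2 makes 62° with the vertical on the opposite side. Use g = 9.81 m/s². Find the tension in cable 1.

T_1 ≈ 1750 N

Angles from the horizontal: cable 1 is 90° − 20° = 70°, cable 2 is 90° − 62° = 28°.
Weight W = 200 × 9.81 = 1962 N acts straight down.
Horizontal: T_1 cos 70° = T_2 cos 28°  →  T_2 = 0.3874 T_1.
Vertical: T_1 sin 70° + T_2 sin 28° = 1962.
Substituting the horizontal relation into the vertical equation gives 1.122 T_1 = 1962, so T_1 = 1749 N.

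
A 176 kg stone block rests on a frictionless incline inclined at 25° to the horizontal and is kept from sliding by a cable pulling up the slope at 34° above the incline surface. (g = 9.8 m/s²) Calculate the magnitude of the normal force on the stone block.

N ≈ 1070 N

Take axes along and perpendicular to the incline. Weight components: W sin 25° = 728.9 N down-slope, W cos 25° = 1563 N into the surface.
Along incline: T cos 34° = W sin 25° → T = 879.3 N.
Perpendicular: N = W cos 25° − T sin 34° = 1072 N.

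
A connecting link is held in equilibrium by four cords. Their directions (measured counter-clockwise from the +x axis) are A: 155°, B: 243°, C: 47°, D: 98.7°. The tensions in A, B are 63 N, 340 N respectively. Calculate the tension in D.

T_D ≈ 43.1 N

Resolve: ΣF_x = 63 cos 155° + 340 cos 243° + T_C cos 47° + T_D cos 98.7° = 0.
        ΣF_y = 63 sin 155° + 340 sin 243° + T_C sin 47° + T_D sin 98.7° = 0.
The known terms sum to (-211.5, -276.3) N, so 0.6820 T_C − 0.1513 T_D = 211.5 and 0.7314 T_C + 0.9885 T_D = 276.3.
Solving simultaneously: T_C = 319.6 N, T_D = 43.07 N.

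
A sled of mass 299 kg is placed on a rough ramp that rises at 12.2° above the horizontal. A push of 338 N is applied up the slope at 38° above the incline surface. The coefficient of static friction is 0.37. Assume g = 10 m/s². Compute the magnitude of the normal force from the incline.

Axes along / perpendicular to the incline. W sin 12.2° = 631.9 N down-slope; W cos 12.2° = 2922 N into the surface.
Perpendicular: N = W cos 12.2° − P sin 38° = 2922 − 208.1 = 2714 N.
Along incline: P cos 38° + f = W sin 12.2° (friction acts up-slope) → f = 631.9 − 266.3 = 365.5 N.
|f| = 365.5 N ≤ μN = 1004 N, so the sled is indeed static.

N ≈ 2710 N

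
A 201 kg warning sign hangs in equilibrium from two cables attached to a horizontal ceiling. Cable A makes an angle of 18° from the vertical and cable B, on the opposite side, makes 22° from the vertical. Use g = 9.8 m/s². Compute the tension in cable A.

T_A ≈ 1150 N

Angles from the horizontal: cable A is 90° − 18° = 72°, cable B is 90° − 22° = 68°.
Weight W = 201 × 9.8 = 1970 N acts straight down.
Horizontal: T_A cos 72° = T_B cos 68°  →  T_B = 0.8249 T_A.
Vertical: T_A sin 72° + T_B sin 68° = 1970.
Substituting the horizontal relation into the vertical equation gives 1.716 T_A = 1970, so T_A = 1148 N.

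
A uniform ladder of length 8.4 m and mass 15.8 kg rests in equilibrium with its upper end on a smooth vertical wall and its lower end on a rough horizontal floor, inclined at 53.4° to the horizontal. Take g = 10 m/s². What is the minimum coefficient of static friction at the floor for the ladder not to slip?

μ_min ≈ 0.371

ΣF_y = 0: N_floor = 15.8×10 = 158 N.
Torques about the foot: N_wall · 8.4 sin 53.4° = 15.8×10×4.2 cos 53.4° → N_wall = 58.671 N.
ΣF_x = 0: f_floor = N_wall = 58.671 N.
μ_min = f_floor / N_floor = 58.671 / 158 = 0.3713.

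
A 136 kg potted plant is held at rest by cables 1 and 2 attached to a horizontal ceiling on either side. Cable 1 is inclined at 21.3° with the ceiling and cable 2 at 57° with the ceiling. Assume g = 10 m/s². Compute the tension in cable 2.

Weight W = 136 × 10 = 1360 N acts straight down.
Horizontal: T_1 cos 21.3° = T_2 cos 57°  →  T_1 = 0.5846 T_2.
Vertical: T_1 sin 21.3° + T_2 sin 57° = 1360.
Substituting the horizontal relation into the vertical equation gives 1.051 T_2 = 1360, so T_2 = 1294 N.

T_2 ≈ 1290 N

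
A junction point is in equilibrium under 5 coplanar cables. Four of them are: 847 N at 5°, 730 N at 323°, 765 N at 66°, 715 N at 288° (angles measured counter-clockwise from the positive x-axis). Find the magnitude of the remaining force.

F ≈ 1990 N

Sum the known components: ΣF_x = 1959 N, ΣF_y = -346.6 N.
For equilibrium the remaining force must supply (−ΣF_x, −ΣF_y) = (-1959, 346.6) N.
Magnitude = √((-1959)² + (346.6)²) = 1989 N; direction = atan2(346.6, -1959) = 170.0°.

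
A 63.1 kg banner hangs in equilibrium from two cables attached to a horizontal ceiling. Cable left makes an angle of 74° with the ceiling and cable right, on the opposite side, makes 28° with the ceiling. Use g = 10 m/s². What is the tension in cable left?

Weight W = 63.1 × 10 = 631 N acts straight down.
Horizontal: T_left cos 74° = T_right cos 28°  →  T_right = 0.3122 T_left.
Vertical: T_left sin 74° + T_right sin 28° = 631.
Substituting the horizontal relation into the vertical equation gives 1.108 T_left = 631, so T_left = 569.6 N.

T_left ≈ 570 N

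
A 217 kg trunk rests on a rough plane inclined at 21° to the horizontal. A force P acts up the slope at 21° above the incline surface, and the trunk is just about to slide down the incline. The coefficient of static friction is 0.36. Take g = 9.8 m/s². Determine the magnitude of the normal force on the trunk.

On the verge of sliding down the incline, friction equals μN and acts up the slope.
Perpendicular: N + P sin 21° = W cos 21° = 1985 N.
Along incline: P cos 21° + μN = W sin 21° with W sin 21° = 762.1 N.
Solving the pair for P and N: P = 58.89 N, N = 1964 N (and f = μN = 707.1 N).

N ≈ 1960 N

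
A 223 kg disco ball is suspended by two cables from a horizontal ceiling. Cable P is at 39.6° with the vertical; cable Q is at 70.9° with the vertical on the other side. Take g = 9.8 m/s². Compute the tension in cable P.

T_P ≈ 2200 N

Angles from the horizontal: cable P is 90° − 39.6° = 50.4°, cable Q is 90° − 70.9° = 19.1°.
Weight W = 223 × 9.8 = 2185 N acts straight down.
Horizontal: T_P cos 50.4° = T_Q cos 19.1°  →  T_Q = 0.6746 T_P.
Vertical: T_P sin 50.4° + T_Q sin 19.1° = 2185.
Substituting the horizontal relation into the vertical equation gives 0.9912 T_P = 2185, so T_P = 2205 N.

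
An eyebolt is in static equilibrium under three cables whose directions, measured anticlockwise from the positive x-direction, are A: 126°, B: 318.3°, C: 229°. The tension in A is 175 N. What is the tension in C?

Resolve: ΣF_x = 175 cos 126° + T_B cos 318.3° + T_C cos 229° = 0.
        ΣF_y = 175 sin 126° + T_B sin 318.3° + T_C sin 229° = 0.
The known terms sum to (-102.9, 141.6) N, so 0.7466 T_B − 0.6561 T_C = 102.9 and -0.6652 T_B − 0.7547 T_C = -141.6.
Solving simultaneously: T_B = 170.5 N, T_C = 37.28 N.

T_C ≈ 37.3 N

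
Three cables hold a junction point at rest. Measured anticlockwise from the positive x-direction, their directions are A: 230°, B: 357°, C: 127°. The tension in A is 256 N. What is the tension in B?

Resolve: ΣF_x = 256 cos 230° + T_B cos 357° + T_C cos 127° = 0.
        ΣF_y = 256 sin 230° + T_B sin 357° + T_C sin 127° = 0.
The known terms sum to (-164.6, -196.1) N, so 0.9986 T_B − 0.6018 T_C = 164.6 and -0.0523 T_B + 0.7986 T_C = 196.1.
Solving simultaneously: T_B = 325.6 N, T_C = 266.9 N.

T_B ≈ 326 N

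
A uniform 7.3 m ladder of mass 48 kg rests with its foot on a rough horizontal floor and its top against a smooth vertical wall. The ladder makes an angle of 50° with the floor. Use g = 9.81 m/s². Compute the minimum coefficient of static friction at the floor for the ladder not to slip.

ΣF_y = 0: N_floor = 48×9.81 = 470.88 N.
Torques about the foot: N_wall · 7.3 sin 50° = 48×9.81×3.65 cos 50° → N_wall = 197.56 N.
ΣF_x = 0: f_floor = N_wall = 197.56 N.
μ_min = f_floor / N_floor = 197.56 / 470.88 = 0.4195.

μ_min ≈ 0.420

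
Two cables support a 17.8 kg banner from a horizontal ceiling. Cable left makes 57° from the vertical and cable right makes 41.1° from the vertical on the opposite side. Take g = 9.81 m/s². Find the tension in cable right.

Angles from the horizontal: cable left is 90° − 57° = 33°, cable right is 90° − 41.1° = 48.9°.
Weight W = 17.8 × 9.81 = 174.6 N acts straight down.
Horizontal: T_left cos 33° = T_right cos 48.9°  →  T_left = 0.7838 T_right.
Vertical: T_left sin 33° + T_right sin 48.9° = 174.6.
Substituting the horizontal relation into the vertical equation gives 1.18 T_right = 174.6, so T_right = 147.9 N.

T_right ≈ 148 N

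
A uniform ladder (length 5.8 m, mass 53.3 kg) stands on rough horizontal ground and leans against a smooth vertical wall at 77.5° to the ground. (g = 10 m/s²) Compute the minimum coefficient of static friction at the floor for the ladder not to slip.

μ_min ≈ 0.111

ΣF_y = 0: N_floor = 53.3×10 = 533 N.
Torques about the foot: N_wall · 5.8 sin 77.5° = 53.3×10×2.9 cos 77.5° → N_wall = 59.082 N.
ΣF_x = 0: f_floor = N_wall = 59.082 N.
μ_min = f_floor / N_floor = 59.082 / 533 = 0.1108.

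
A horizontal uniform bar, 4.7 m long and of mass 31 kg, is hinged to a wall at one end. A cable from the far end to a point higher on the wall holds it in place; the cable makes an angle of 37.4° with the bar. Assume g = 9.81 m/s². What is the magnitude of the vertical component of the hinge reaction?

Take torques about the hinge: T sin 37.4° · 4.7 = 31×9.81×2.35 = 714.66 N·m.
So T = 714.66 / (0.6074 × 4.7) = 250.35 N.
ΣF_y = 0: H_y = (31×9.81) − T sin 37.4° = 304.11 − 152.06 = 152.06 N.

|H_y| ≈ 152 N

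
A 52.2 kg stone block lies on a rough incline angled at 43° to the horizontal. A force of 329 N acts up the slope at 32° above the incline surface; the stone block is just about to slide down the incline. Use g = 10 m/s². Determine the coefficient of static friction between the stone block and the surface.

μ ≈ 0.371

On the verge of sliding down the incline, friction is at its maximum μN and acts up the slope.
Perpendicular to incline: N = W cos 43° − P sin 32° = 381.8 − 174.3 = 207.4 N.
Along incline: P cos 32° + μN = W sin 43° → μ = (W sin 43° − P cos 32°) / N = 0.3712.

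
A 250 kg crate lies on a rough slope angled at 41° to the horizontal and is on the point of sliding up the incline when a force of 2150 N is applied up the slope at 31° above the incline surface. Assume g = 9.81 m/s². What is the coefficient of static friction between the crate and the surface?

μ ≈ 0.315

On the verge of sliding up the incline, friction is at its maximum μN and acts down the slope.
Perpendicular to incline: N = W cos 41° − P sin 31° = 1851 − 1107 = 743.6 N.
Along incline: P cos 31° − μN = W sin 41° → μ = −(W sin 41° − P cos 31°) / N = 0.3146.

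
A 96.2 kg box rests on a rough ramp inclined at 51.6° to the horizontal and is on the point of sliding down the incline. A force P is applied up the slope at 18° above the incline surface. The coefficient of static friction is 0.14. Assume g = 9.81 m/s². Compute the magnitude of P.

P ≈ 724 N

On the verge of sliding down the incline, friction equals μN and acts up the slope.
Perpendicular: N + P sin 18° = W cos 51.6° = 586.2 N.
Along incline: P cos 18° + μN = W sin 51.6° with W sin 51.6° = 739.6 N.
Solving the pair for P and N: P = 724.3 N, N = 362.4 N (and f = μN = 50.73 N).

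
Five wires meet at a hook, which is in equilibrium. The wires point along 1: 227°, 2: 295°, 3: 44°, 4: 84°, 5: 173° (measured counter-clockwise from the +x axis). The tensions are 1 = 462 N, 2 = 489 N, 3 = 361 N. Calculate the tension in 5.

Resolve: ΣF_x = 462 cos 227° + 489 cos 295° + 361 cos 44° + T_4 cos 84° + T_5 cos 173° = 0.
        ΣF_y = 462 sin 227° + 489 sin 295° + 361 sin 44° + T_4 sin 84° + T_5 sin 173° = 0.
The known terms sum to (151.3, -530.3) N, so 0.1045 T_4 − 0.9925 T_5 = -151.3 and 0.9945 T_4 + 0.1219 T_5 = 530.3.
Solving simultaneously: T_4 = 508 N, T_5 = 205.9 N.

T_5 ≈ 206 N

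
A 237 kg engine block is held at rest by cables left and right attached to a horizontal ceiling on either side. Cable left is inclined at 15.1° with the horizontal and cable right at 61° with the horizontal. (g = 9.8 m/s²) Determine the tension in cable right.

Weight W = 237 × 9.8 = 2323 N acts straight down.
Horizontal: T_left cos 15.1° = T_right cos 61°  →  T_left = 0.5021 T_right.
Vertical: T_left sin 15.1° + T_right sin 61° = 2323.
Substituting the horizontal relation into the vertical equation gives 1.005 T_right = 2323, so T_right = 2310 N.

T_right ≈ 2310 N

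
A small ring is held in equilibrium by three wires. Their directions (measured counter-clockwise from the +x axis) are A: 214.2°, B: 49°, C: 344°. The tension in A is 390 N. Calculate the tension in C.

Resolve: ΣF_x = 390 cos 214.2° + T_B cos 49° + T_C cos 344° = 0.
        ΣF_y = 390 sin 214.2° + T_B sin 49° + T_C sin 344° = 0.
The known terms sum to (-322.6, -219.2) N, so 0.6561 T_B + 0.9613 T_C = 322.6 and 0.7547 T_B − 0.2756 T_C = 219.2.
Solving simultaneously: T_B = 330.6 N, T_C = 109.9 N.

T_C ≈ 110 N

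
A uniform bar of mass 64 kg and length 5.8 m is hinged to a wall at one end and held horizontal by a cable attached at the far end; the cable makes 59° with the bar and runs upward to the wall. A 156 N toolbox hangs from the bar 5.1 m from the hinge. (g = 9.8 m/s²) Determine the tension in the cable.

T ≈ 526 N

Take torques about the hinge: T sin 59° · 5.8 = 64×9.8×2.9 + 156×5.1 = 2614.5 N·m.
So T = 2614.5 / (0.8572 × 5.8) = 525.89 N.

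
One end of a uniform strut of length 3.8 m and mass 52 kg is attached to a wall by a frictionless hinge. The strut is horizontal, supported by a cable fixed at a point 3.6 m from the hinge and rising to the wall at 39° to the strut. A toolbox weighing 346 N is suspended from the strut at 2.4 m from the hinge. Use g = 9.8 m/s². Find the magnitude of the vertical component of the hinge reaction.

|H_y| ≈ 356 N

Take torques about the hinge: T sin 39° · 3.6 = 52×9.8×1.9 + 346×2.4 = 1798.6 N·m.
So T = 1798.6 / (0.6293 × 3.6) = 793.91 N.
ΣF_y = 0: H_y = (52×9.8 + 346) − T sin 39° = 855.6 − 499.62 = 355.98 N.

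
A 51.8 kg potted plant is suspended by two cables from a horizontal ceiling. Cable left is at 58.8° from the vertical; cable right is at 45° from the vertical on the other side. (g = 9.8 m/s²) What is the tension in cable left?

Angles from the horizontal: cable left is 90° − 58.8° = 31.2°, cable right is 90° − 45° = 45°.
Weight W = 51.8 × 9.8 = 507.6 N acts straight down.
Horizontal: T_left cos 31.2° = T_right cos 45°  →  T_right = 1.21 T_left.
Vertical: T_left sin 31.2° + T_right sin 45° = 507.6.
Substituting the horizontal relation into the vertical equation gives 1.373 T_left = 507.6, so T_left = 369.6 N.

T_left ≈ 370 N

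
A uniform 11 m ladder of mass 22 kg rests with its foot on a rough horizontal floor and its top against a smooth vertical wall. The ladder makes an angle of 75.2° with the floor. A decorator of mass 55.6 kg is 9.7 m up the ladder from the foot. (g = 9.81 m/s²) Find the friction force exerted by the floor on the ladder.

Torques about the foot: N_wall · 11 sin 75.2° = 22×9.81×5.5 cos 75.2° + 55.6×9.81×9.7 cos 75.2° → N_wall = 155.59 N.
ΣF_x = 0: f_floor = N_wall = 155.59 N.

f ≈ 156 N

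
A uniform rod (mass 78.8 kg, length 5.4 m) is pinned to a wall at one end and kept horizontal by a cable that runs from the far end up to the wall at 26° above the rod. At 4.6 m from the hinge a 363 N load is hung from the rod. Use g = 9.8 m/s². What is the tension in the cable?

T ≈ 1590 N

Take torques about the hinge: T sin 26° · 5.4 = 78.8×9.8×2.7 + 363×4.6 = 3754.8 N·m.
So T = 3754.8 / (0.4384 × 5.4) = 1586.2 N.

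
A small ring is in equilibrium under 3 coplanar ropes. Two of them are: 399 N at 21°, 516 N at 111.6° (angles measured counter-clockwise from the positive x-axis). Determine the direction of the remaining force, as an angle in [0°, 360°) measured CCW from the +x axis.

Sum the known components: ΣF_x = 182.5 N, ΣF_y = 622.8 N.
For equilibrium the remaining force must supply (−ΣF_x, −ΣF_y) = (-182.5, -622.8) N.
Magnitude = √((-182.5)² + (-622.8)²) = 649 N; direction = atan2(-622.8, -182.5) = 253.7°.

θ ≈ 254°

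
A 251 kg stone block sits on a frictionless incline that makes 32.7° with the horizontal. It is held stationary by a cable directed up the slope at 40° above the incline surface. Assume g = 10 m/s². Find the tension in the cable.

T ≈ 1770 N

Take axes along and perpendicular to the incline. Weight components: W sin 32.7° = 1356 N down-slope, W cos 32.7° = 2112 N into the surface.
Along incline: T cos 40° = W sin 32.7° → T = 1770 N.
Perpendicular: N = W cos 32.7° − T sin 40° = 974.4 N.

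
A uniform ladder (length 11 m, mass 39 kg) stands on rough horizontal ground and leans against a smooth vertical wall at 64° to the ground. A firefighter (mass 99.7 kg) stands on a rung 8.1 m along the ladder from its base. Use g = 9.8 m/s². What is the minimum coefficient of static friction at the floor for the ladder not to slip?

μ_min ≈ 0.327

ΣF_y = 0: N_floor = 39×9.8 + 99.7×9.8 = 1359.3 N.
Torques about the foot: N_wall · 11 sin 64° = 39×9.8×5.5 cos 64° + 99.7×9.8×8.1 cos 64° → N_wall = 444.12 N.
ΣF_x = 0: f_floor = N_wall = 444.12 N.
μ_min = f_floor / N_floor = 444.12 / 1359.3 = 0.3267.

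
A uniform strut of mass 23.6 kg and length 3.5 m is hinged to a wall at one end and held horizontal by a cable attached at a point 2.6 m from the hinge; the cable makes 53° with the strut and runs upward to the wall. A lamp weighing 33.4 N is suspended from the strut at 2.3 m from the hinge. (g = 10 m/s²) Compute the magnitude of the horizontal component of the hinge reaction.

H_x ≈ 142 N

Take torques about the hinge: T sin 53° · 2.6 = 23.6×10×1.75 + 33.4×2.3 = 489.82 N·m.
So T = 489.82 / (0.7986 × 2.6) = 235.89 N.
ΣF_x = 0: H_x = T cos 53° = 141.96 N.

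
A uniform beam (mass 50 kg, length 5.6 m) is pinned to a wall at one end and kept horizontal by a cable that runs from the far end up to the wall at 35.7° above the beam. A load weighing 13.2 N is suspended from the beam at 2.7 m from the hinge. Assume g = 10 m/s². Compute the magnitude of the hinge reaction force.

Take torques about the hinge: T sin 35.7° · 5.6 = 50×10×2.8 + 13.2×2.7 = 1435.6 N·m.
So T = 1435.6 / (0.5835 × 5.6) = 439.33 N.
ΣF_x = 0: H_x = T cos 35.7° = 356.77 N.
ΣF_y = 0: H_y = (50×10 + 13.2) − T sin 35.7° = 513.2 − 256.36 = 256.84 N.
|H| = √(H_x² + H_y²) = √((356.77)² + (256.84)²) = 439.6 N.

|H| ≈ 440 N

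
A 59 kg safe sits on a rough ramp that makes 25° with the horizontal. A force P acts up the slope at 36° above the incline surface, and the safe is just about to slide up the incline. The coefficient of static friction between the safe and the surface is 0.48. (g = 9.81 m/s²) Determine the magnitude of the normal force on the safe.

N ≈ 257 N

On the verge of sliding up the incline, friction equals μN and acts down the slope.
Perpendicular: N + P sin 36° = W cos 25° = 524.6 N.
Along incline: P cos 36° = W sin 25° + μN  with W sin 25° = 244.6 N.
Solving the pair for P and N: P = 454.9 N, N = 257.2 N (and f = μN = 123.4 N).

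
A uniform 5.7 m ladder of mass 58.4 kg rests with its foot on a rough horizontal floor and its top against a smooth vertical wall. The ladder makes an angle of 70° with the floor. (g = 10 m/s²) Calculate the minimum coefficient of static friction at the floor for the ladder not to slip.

μ_min ≈ 0.182

ΣF_y = 0: N_floor = 58.4×10 = 584 N.
Torques about the foot: N_wall · 5.7 sin 70° = 58.4×10×2.85 cos 70° → N_wall = 106.28 N.
ΣF_x = 0: f_floor = N_wall = 106.28 N.
μ_min = f_floor / N_floor = 106.28 / 584 = 0.182.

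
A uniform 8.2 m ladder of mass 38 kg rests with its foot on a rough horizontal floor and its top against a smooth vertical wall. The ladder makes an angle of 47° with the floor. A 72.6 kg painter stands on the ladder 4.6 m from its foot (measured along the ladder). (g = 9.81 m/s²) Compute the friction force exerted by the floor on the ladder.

Torques about the foot: N_wall · 8.2 sin 47° = 38×9.81×4.1 cos 47° + 72.6×9.81×4.6 cos 47° → N_wall = 546.38 N.
ΣF_x = 0: f_floor = N_wall = 546.38 N.

f ≈ 546 N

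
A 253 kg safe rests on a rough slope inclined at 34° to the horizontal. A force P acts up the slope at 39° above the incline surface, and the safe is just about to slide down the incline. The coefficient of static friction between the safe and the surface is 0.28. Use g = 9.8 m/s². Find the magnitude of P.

On the verge of sliding down the incline, friction equals μN and acts up the slope.
Perpendicular: N + P sin 39° = W cos 34° = 2056 N.
Along incline: P cos 39° + μN = W sin 34° with W sin 34° = 1386 N.
Solving the pair for P and N: P = 1349 N, N = 1206 N (and f = μN = 337.8 N).

P ≈ 1350 N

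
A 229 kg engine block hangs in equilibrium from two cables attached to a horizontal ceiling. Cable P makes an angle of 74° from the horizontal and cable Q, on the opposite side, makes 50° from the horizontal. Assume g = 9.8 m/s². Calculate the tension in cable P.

Weight W = 229 × 9.8 = 2244 N acts straight down.
Horizontal: T_P cos 74° = T_Q cos 50°  →  T_Q = 0.4288 T_P.
Vertical: T_P sin 74° + T_Q sin 50° = 2244.
Substituting the horizontal relation into the vertical equation gives 1.29 T_P = 2244, so T_P = 1740 N.

T_P ≈ 1740 N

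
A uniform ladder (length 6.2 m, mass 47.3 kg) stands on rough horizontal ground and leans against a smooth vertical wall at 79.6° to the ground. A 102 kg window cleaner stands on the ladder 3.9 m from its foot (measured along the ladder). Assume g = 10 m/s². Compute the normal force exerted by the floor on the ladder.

N_floor ≈ 1490 N

ΣF_y = 0: N_floor = 47.3×10 + 102×10 = 1493 N.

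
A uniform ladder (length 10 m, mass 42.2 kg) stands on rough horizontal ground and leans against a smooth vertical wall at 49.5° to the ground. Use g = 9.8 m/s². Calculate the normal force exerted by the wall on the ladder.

Torques about the foot: N_wall · 10 sin 49.5° = 42.2×9.8×5 cos 49.5° → N_wall = 176.61 N.

N_wall ≈ 177 N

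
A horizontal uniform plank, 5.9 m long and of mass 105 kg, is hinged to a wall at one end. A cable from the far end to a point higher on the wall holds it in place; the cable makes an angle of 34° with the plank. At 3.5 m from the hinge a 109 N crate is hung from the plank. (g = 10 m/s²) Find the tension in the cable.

Take torques about the hinge: T sin 34° · 5.9 = 105×10×2.95 + 109×3.5 = 3479 N·m.
So T = 3479 / (0.5592 × 5.9) = 1054.5 N.

T ≈ 1050 N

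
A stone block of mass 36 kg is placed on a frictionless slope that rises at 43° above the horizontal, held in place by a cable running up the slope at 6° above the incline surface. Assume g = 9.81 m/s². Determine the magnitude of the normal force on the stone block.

Take axes along and perpendicular to the incline. Weight components: W sin 43° = 240.9 N down-slope, W cos 43° = 258.3 N into the surface.
Along incline: T cos 6° = W sin 43° → T = 242.2 N.
Perpendicular: N = W cos 43° − T sin 6° = 233 N.

N ≈ 233 N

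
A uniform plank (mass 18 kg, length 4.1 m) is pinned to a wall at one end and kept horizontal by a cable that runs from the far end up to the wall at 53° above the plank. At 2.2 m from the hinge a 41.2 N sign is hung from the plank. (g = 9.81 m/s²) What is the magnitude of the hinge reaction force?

|H| ≈ 136 N

Take torques about the hinge: T sin 53° · 4.1 = 18×9.81×2.05 + 41.2×2.2 = 452.63 N·m.
So T = 452.63 / (0.7986 × 4.1) = 138.23 N.
ΣF_x = 0: H_x = T cos 53° = 83.19 N.
ΣF_y = 0: H_y = (18×9.81 + 41.2) − T sin 53° = 217.78 − 110.4 = 107.38 N.
|H| = √(H_x² + H_y²) = √((83.19)² + (107.38)²) = 135.84 N.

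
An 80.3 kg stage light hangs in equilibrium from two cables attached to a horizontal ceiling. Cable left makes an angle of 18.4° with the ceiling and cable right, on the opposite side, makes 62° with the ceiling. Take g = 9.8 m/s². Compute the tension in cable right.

Weight W = 80.3 × 9.8 = 786.9 N acts straight down.
Horizontal: T_left cos 18.4° = T_right cos 62°  →  T_left = 0.4948 T_right.
Vertical: T_left sin 18.4° + T_right sin 62° = 786.9.
Substituting the horizontal relation into the vertical equation gives 1.039 T_right = 786.9, so T_right = 757.3 N.

T_right ≈ 757 N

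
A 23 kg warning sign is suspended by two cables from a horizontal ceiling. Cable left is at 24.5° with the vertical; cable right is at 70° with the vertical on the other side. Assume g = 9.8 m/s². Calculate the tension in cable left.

T_left ≈ 212 N

Angles from the horizontal: cable left is 90° − 24.5° = 65.5°, cable right is 90° − 70° = 20°.
Weight W = 23 × 9.8 = 225.4 N acts straight down.
Horizontal: T_left cos 65.5° = T_right cos 20°  →  T_right = 0.4413 T_left.
Vertical: T_left sin 65.5° + T_right sin 20° = 225.4.
Substituting the horizontal relation into the vertical equation gives 1.061 T_left = 225.4, so T_left = 212.5 N.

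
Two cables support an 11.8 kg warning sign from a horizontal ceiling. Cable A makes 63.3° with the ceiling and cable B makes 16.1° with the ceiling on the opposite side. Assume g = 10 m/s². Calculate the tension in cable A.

Weight W = 11.8 × 10 = 118 N acts straight down.
Horizontal: T_A cos 63.3° = T_B cos 16.1°  →  T_B = 0.4677 T_A.
Vertical: T_A sin 63.3° + T_B sin 16.1° = 118.
Substituting the horizontal relation into the vertical equation gives 1.023 T_A = 118, so T_A = 115.3 N.

T_A ≈ 115 N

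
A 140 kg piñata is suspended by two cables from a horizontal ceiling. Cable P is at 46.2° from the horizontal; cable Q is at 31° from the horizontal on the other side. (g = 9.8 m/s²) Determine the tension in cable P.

T_P ≈ 1210 N

Weight W = 140 × 9.8 = 1372 N acts straight down.
Horizontal: T_P cos 46.2° = T_Q cos 31°  →  T_Q = 0.8075 T_P.
Vertical: T_P sin 46.2° + T_Q sin 31° = 1372.
Substituting the horizontal relation into the vertical equation gives 1.138 T_P = 1372, so T_P = 1206 N.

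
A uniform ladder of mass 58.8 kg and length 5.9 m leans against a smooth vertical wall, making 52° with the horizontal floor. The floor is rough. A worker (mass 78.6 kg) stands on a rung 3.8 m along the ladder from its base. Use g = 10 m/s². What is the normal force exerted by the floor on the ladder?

N_floor ≈ 1370 N

ΣF_y = 0: N_floor = 58.8×10 + 78.6×10 = 1374 N.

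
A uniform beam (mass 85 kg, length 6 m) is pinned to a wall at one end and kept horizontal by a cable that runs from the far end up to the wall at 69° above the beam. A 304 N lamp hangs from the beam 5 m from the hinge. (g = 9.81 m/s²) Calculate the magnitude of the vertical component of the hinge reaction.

Take torques about the hinge: T sin 69° · 6 = 85×9.81×3 + 304×5 = 4021.6 N·m.
So T = 4021.6 / (0.9336 × 6) = 717.94 N.
ΣF_y = 0: H_y = (85×9.81 + 304) − T sin 69° = 1137.8 − 670.26 = 467.59 N.

|H_y| ≈ 468 N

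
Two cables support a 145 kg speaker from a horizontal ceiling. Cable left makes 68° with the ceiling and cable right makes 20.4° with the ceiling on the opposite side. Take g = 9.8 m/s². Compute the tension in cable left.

Weight W = 145 × 9.8 = 1421 N acts straight down.
Horizontal: T_left cos 68° = T_right cos 20.4°  →  T_right = 0.3997 T_left.
Vertical: T_left sin 68° + T_right sin 20.4° = 1421.
Substituting the horizontal relation into the vertical equation gives 1.066 T_left = 1421, so T_left = 1332 N.

T_left ≈ 1330 N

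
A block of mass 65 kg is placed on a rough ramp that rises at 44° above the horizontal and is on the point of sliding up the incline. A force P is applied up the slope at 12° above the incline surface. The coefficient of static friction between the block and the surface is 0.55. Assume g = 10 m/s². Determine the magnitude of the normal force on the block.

On the verge of sliding up the incline, friction equals μN and acts down the slope.
Perpendicular: N + P sin 12° = W cos 44° = 467.6 N.
Along incline: P cos 12° = W sin 44° + μN  with W sin 44° = 451.5 N.
Solving the pair for P and N: P = 648.7 N, N = 332.7 N (and f = μN = 183 N).

N ≈ 333 N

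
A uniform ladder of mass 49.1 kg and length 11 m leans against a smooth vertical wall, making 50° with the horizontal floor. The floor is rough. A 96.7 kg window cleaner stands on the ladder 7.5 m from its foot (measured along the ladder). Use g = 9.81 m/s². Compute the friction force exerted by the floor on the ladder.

f ≈ 745 N

Torques about the foot: N_wall · 11 sin 50° = 49.1×9.81×5.5 cos 50° + 96.7×9.81×7.5 cos 50° → N_wall = 744.81 N.
ΣF_x = 0: f_floor = N_wall = 744.81 N.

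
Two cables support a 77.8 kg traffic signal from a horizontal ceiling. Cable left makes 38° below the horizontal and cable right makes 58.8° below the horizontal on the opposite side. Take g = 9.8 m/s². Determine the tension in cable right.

Weight W = 77.8 × 9.8 = 762.4 N acts straight down.
Horizontal: T_left cos 38° = T_right cos 58.8°  →  T_left = 0.6574 T_right.
Vertical: T_left sin 38° + T_right sin 58.8° = 762.4.
Substituting the horizontal relation into the vertical equation gives 1.26 T_right = 762.4, so T_right = 605.1 N.

T_right ≈ 605 N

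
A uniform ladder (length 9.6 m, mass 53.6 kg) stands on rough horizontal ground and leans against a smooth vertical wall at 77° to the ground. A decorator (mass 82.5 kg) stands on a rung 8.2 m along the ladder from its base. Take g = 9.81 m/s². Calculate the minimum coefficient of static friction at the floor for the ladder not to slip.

μ_min ≈ 0.165

ΣF_y = 0: N_floor = 53.6×9.81 + 82.5×9.81 = 1335.1 N.
Torques about the foot: N_wall · 9.6 sin 77° = 53.6×9.81×4.8 cos 77° + 82.5×9.81×8.2 cos 77° → N_wall = 220.3 N.
ΣF_x = 0: f_floor = N_wall = 220.3 N.
μ_min = f_floor / N_floor = 220.3 / 1335.1 = 0.165.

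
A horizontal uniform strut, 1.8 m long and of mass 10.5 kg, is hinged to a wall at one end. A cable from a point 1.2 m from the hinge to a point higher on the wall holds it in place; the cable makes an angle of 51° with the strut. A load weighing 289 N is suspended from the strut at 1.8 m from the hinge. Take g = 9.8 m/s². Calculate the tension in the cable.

Take torques about the hinge: T sin 51° · 1.2 = 10.5×9.8×0.9 + 289×1.8 = 612.81 N·m.
So T = 612.81 / (0.7771 × 1.2) = 657.12 N.

T ≈ 657 N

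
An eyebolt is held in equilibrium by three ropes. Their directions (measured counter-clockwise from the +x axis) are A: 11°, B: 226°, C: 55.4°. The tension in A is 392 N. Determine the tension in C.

Resolve: ΣF_x = 392 cos 11° + T_B cos 226° + T_C cos 55.4° = 0.
        ΣF_y = 392 sin 11° + T_B sin 226° + T_C sin 55.4° = 0.
The known terms sum to (384.8, 74.8) N, so -0.6947 T_B + 0.5678 T_C = -384.8 and -0.7193 T_B + 0.8231 T_C = -74.8.
Solving simultaneously: T_B = 1679 N, T_C = 1377 N.

T_C ≈ 1380 N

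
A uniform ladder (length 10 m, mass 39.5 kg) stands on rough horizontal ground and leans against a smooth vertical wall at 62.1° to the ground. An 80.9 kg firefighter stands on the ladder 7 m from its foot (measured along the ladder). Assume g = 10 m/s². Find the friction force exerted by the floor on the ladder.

Torques about the foot: N_wall · 10 sin 62.1° = 39.5×10×5 cos 62.1° + 80.9×10×7 cos 62.1° → N_wall = 404.41 N.
ΣF_x = 0: f_floor = N_wall = 404.41 N.

f ≈ 404 N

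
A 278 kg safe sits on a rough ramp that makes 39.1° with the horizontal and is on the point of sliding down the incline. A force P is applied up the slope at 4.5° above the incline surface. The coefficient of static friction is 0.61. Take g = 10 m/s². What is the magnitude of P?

P ≈ 461 N

On the verge of sliding down the incline, friction equals μN and acts up the slope.
Perpendicular: N + P sin 4.5° = W cos 39.1° = 2157 N.
Along incline: P cos 4.5° + μN = W sin 39.1° with W sin 39.1° = 1753 N.
Solving the pair for P and N: P = 460.7 N, N = 2121 N (and f = μN = 1294 N).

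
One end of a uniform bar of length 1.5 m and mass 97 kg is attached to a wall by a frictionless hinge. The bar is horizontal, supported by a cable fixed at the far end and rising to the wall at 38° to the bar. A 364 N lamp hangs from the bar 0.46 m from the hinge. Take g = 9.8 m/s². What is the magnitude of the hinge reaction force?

|H| ≈ 1050 N

Take torques about the hinge: T sin 38° · 1.5 = 97×9.8×0.75 + 364×0.46 = 880.39 N·m.
So T = 880.39 / (0.6157 × 1.5) = 953.33 N.
ΣF_x = 0: H_x = T cos 38° = 751.23 N.
ΣF_y = 0: H_y = (97×9.8 + 364) − T sin 38° = 1314.6 − 586.93 = 727.67 N.
|H| = √(H_x² + H_y²) = √((751.23)² + (727.67)²) = 1045.9 N.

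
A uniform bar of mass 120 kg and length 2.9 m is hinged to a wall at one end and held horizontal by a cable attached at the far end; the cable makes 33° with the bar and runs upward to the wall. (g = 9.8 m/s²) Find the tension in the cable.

Take torques about the hinge: T sin 33° · 2.9 = 120×9.8×1.45 = 1705.2 N·m.
So T = 1705.2 / (0.5446 × 2.9) = 1079.6 N.

T ≈ 1080 N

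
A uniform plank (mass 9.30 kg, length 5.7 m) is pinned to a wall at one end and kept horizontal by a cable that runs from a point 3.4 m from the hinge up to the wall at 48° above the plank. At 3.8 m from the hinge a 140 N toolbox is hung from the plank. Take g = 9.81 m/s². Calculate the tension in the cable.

T ≈ 313 N

Take torques about the hinge: T sin 48° · 3.4 = 9.30×9.81×2.85 + 140×3.8 = 792.01 N·m.
So T = 792.01 / (0.7431 × 3.4) = 313.46 N.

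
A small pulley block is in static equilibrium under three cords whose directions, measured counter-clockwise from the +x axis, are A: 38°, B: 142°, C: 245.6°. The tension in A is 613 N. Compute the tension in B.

Resolve: ΣF_x = 613 cos 38° + T_B cos 142° + T_C cos 245.6° = 0.
        ΣF_y = 613 sin 38° + T_B sin 142° + T_C sin 245.6° = 0.
The known terms sum to (483.1, 377.4) N, so -0.7880 T_B − 0.4131 T_C = -483.1 and 0.6157 T_B − 0.9107 T_C = -377.4.
Solving simultaneously: T_B = 292.2 N, T_C = 611.9 N.

T_B ≈ 292 N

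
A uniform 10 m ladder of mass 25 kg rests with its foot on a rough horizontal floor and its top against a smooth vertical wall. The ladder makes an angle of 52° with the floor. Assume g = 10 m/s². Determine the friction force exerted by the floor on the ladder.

Torques about the foot: N_wall · 10 sin 52° = 25×10×5 cos 52° → N_wall = 97.661 N.
ΣF_x = 0: f_floor = N_wall = 97.661 N.

f ≈ 97.7 N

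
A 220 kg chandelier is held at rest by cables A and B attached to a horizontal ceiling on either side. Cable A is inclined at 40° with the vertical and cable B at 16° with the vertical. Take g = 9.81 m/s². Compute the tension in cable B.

Angles from the horizontal: cable A is 90° − 40° = 50°, cable B is 90° − 16° = 74°.
Weight W = 220 × 9.81 = 2158 N acts straight down.
Horizontal: T_A cos 50° = T_B cos 74°  →  T_A = 0.4288 T_B.
Vertical: T_A sin 50° + T_B sin 74° = 2158.
Substituting the horizontal relation into the vertical equation gives 1.29 T_B = 2158, so T_B = 1673 N.

T_B ≈ 1670 N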